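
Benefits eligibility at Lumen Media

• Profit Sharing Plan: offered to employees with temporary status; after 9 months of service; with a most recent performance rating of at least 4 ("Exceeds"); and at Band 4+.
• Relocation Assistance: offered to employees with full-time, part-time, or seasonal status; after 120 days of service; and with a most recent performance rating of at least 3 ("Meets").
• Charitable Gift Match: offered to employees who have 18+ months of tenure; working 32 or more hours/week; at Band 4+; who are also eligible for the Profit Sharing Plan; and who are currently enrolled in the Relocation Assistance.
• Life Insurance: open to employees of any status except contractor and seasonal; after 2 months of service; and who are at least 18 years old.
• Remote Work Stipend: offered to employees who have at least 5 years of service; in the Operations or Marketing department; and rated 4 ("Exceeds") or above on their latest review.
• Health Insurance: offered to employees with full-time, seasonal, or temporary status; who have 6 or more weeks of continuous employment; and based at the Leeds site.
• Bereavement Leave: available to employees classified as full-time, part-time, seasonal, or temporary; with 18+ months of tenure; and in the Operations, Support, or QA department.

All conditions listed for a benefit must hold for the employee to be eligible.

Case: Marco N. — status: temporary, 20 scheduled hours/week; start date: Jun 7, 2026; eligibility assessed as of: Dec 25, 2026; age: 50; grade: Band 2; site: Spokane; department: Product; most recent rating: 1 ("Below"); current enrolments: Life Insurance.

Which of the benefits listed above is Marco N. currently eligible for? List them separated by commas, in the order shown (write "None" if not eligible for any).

Service from Jun 7, 2026 to Dec 25, 2026: 201 days.
Profit Sharing Plan — status temporary ✓; service 201 days < 9 months (≈270 days) ✗ → not eligible.
Relocation Assistance — status temporary ✗ (requires full-time, part-time, or seasonal) → not eligible.
Charitable Gift Match — service 201 days < 18 months (≈540 days) ✗ → not eligible.
Life Insurance — status temporary ✓ (not excluded); service 201 days ≥ 2 months (≈60 days) ✓; age 50 ≥ 18 ✓ → eligible.
Remote Work Stipend — service 201 days < 5 years (≈1825 days) ✗ → not eligible.
Health Insurance — status temporary ✓; service 201 days ≥ 6 weeks (≈42 days) ✓; site Spokane ✗ (not Leeds) → not eligible.
Bereavement Leave — status temporary ✓; service 201 days < 18 months (≈540 days) ✗ → not eligible.

Life Insurance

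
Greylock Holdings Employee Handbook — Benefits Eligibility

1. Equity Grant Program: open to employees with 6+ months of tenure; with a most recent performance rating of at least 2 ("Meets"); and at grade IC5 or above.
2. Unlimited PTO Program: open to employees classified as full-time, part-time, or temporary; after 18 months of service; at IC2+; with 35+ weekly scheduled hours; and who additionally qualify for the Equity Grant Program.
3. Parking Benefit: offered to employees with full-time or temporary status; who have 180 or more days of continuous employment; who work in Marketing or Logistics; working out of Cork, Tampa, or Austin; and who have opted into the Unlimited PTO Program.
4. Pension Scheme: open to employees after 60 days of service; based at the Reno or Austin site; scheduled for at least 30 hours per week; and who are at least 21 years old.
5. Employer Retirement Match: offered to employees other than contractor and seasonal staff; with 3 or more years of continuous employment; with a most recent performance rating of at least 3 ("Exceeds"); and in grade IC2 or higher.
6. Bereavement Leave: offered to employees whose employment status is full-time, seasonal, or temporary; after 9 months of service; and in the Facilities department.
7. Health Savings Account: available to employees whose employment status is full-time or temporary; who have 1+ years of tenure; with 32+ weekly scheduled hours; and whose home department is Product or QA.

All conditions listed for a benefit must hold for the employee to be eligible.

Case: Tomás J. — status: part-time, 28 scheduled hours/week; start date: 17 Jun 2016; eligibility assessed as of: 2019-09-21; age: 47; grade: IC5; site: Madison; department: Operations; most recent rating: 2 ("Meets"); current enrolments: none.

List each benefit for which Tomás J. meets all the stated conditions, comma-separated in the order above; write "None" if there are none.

Equity Grant Program

Service from 17 Jun 2016 to 2019-09-21: 1191 days.
Equity Grant Program — service 1191 days ≥ 6 months (≈180 days) ✓; rating 2 ≥ 2 ✓; grade IC5 ≥ IC5 ✓ → eligible.
Unlimited PTO Program — status part-time ✓; service 1191 days ≥ 18 months (≈540 days) ✓; grade IC5 ≥ IC2 ✓; 28 hrs/wk < 35 ✗ → not eligible.
Parking Benefit — status part-time ✗ (requires full-time or temporary) → not eligible.
Pension Scheme — service 1191 days ≥ 60 days ✓; site Madison ✗ (not Reno or Austin) → not eligible.
Employer Retirement Match — status part-time ✓ (not excluded); service 1191 days ≥ 3 years (≈1095 days) ✓; rating 2 < 3 ✗ → not eligible.
Bereavement Leave — status part-time ✗ (requires full-time, seasonal, or temporary) → not eligible.
Health Savings Account — status part-time ✗ (requires full-time or temporary) → not eligible.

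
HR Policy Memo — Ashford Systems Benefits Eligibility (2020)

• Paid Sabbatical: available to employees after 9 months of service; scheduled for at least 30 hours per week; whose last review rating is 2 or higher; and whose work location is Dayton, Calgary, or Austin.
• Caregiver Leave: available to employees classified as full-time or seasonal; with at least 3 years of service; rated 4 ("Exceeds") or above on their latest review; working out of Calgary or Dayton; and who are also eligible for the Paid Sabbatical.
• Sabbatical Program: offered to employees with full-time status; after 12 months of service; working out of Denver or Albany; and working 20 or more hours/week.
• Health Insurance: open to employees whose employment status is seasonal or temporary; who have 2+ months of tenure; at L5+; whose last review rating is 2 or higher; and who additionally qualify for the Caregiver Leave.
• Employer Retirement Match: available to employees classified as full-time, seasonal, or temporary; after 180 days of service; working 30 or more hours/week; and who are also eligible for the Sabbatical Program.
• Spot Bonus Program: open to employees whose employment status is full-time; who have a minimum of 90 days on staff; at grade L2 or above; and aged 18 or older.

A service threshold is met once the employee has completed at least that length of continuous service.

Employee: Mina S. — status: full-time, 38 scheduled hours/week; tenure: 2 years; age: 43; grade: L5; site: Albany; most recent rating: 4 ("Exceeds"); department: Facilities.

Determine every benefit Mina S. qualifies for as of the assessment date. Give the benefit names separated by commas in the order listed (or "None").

Paid Sabbatical — service 2 years ≥ 9 months (≈270 days) ✓; 38 hrs/wk ≥ 30 ✓; rating 4 ≥ 2 ✓; site Albany ✗ (not Dayton, Calgary, or Austin) → not eligible.
Caregiver Leave — status full-time ✓; service 2 years < 3 years ✗ → not eligible.
Sabbatical Program — status full-time ✓; service 2 years ≥ 12 months (≈360 days) ✓; site Albany ✓; 38 hrs/wk ≥ 20 ✓ → eligible.
Health Insurance — status full-time ✗ (requires seasonal or temporary) → not eligible.
Employer Retirement Match — status full-time ✓; service 2 years ≥ 180 days ✓; 38 hrs/wk ≥ 30 ✓; eligible for Sabbatical Program ✓ → eligible.
Spot Bonus Program — status full-time ✓; service 2 years ≥ 90 days ✓; grade L5 ≥ L2 ✓; age 43 ≥ 18 ✓ → eligible.

Sabbatical Program, Employer Retirement Match, Spot Bonus Program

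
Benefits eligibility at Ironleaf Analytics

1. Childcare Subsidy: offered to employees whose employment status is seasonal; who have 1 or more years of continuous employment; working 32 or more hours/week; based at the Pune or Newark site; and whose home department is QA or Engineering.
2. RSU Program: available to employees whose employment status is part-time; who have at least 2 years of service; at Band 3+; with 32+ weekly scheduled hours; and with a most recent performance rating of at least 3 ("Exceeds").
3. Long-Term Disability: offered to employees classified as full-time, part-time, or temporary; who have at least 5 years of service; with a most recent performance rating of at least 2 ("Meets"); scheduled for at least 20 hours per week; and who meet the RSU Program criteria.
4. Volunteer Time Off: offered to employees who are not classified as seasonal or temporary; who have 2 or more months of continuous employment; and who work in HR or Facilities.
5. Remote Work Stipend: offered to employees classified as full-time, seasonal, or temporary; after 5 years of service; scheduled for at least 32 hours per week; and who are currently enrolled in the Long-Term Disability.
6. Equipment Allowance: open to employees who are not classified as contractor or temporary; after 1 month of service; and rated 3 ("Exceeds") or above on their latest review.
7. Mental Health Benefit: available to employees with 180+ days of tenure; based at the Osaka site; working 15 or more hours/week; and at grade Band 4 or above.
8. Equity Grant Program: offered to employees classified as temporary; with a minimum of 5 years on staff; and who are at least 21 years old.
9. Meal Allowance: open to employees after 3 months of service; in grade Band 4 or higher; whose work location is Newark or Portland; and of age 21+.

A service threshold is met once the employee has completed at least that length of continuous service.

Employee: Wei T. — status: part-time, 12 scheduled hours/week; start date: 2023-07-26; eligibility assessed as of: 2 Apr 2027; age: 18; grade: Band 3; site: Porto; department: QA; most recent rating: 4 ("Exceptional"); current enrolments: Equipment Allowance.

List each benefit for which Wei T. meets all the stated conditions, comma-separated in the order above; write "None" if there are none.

Service from 2023-07-26 to 2 Apr 2027: 1346 days.
Childcare Subsidy — status part-time ✗ (requires seasonal) → not eligible.
RSU Program — status part-time ✓; service 1346 days ≥ 2 years (≈730 days) ✓; grade Band 3 ≥ Band 3 ✓; 12 hrs/wk < 32 ✗ → not eligible.
Long-Term Disability — status part-time ✓; service 1346 days < 5 years (≈1825 days) ✗ → not eligible.
Volunteer Time Off — status part-time ✓ (not excluded); service 1346 days ≥ 2 months (≈60 days) ✓; dept QA ✗ → not eligible.
Remote Work Stipend — status part-time ✗ (requires full-time, seasonal, or temporary) → not eligible.
Equipment Allowance — status part-time ✓ (not excluded); service 1346 days ≥ 1 month (≈30 days) ✓; rating 4 ≥ 3 ✓ → eligible.
Mental Health Benefit — service 1346 days ≥ 180 days ✓; site Porto ✗ (not Osaka) → not eligible.
Equity Grant Program — status part-time ✗ (requires temporary) → not eligible.
Meal Allowance — service 1346 days ≥ 3 months (≈90 days) ✓; grade Band 3 < Band 4 ✗ → not eligible.

Equipment Allowance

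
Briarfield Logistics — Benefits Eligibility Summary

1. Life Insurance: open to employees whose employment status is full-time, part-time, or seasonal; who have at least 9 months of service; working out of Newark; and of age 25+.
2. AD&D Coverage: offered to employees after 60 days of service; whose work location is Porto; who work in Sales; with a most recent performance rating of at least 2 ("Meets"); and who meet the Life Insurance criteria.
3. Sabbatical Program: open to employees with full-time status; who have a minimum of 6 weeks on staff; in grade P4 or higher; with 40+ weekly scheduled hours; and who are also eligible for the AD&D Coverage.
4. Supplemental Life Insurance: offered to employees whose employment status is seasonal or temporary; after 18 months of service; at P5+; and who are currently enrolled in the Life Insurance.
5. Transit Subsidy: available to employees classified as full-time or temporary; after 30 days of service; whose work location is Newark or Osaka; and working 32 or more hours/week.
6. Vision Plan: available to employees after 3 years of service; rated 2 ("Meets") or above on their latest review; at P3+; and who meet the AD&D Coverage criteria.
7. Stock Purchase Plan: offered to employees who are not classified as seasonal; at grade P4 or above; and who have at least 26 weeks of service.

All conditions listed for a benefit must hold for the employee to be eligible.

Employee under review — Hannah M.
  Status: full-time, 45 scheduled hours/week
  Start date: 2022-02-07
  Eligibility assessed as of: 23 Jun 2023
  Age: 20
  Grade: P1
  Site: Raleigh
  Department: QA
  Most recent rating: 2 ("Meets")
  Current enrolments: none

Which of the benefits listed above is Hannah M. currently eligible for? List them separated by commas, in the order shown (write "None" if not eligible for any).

Service from 2022-02-07 to 23 Jun 2023: 501 days.
Life Insurance — status full-time ✓; service 501 days ≥ 9 months (≈270 days) ✓; site Raleigh ✗ (not Newark) → not eligible.
AD&D Coverage — service 501 days ≥ 60 days ✓; site Raleigh ✗ (not Porto) → not eligible.
Sabbatical Program — status full-time ✓; service 501 days ≥ 6 weeks (≈42 days) ✓; grade P1 < P4 ✗ → not eligible.
Supplemental Life Insurance — status full-time ✗ (requires seasonal or temporary) → not eligible.
Transit Subsidy — status full-time ✓; service 501 days ≥ 30 days ✓; site Raleigh ✗ (not Newark or Osaka) → not eligible.
Vision Plan — service 501 days < 3 years (≈1095 days) ✗ → not eligible.
Stock Purchase Plan — status full-time ✓ (not excluded); grade P1 < P4 ✗ → not eligible.

None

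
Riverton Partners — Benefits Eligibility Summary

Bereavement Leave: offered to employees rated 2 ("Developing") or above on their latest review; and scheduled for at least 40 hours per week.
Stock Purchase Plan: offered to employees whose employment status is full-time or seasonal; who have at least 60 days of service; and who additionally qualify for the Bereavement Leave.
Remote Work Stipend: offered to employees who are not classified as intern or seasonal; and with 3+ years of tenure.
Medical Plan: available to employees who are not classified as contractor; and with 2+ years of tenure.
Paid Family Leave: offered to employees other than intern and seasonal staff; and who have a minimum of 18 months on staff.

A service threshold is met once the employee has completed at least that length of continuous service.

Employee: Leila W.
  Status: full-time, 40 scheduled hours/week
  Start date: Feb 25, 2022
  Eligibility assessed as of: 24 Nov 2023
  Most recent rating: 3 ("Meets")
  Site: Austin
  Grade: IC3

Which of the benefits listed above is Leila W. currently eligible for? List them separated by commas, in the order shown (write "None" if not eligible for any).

Service from Feb 25, 2022 to 24 Nov 2023: 637 days.
Bereavement Leave — rating 3 ≥ 2 ✓; 40 hrs/wk ≥ 40 ✓ → eligible.
Stock Purchase Plan — status full-time ✓; service 637 days ≥ 60 days ✓; eligible for Bereavement Leave ✓ → eligible.
Remote Work Stipend — status full-time ✓ (not excluded); service 637 days < 3 years (≈1095 days) ✗ → not eligible.
Medical Plan — status full-time ✓ (not excluded); service 637 days < 2 years (≈730 days) ✗ → not eligible.
Paid Family Leave — status full-time ✓ (not excluded); service 637 days ≥ 18 months (≈540 days) ✓ → eligible.

Bereavement Leave, Stock Purchase Plan, Paid Family Leave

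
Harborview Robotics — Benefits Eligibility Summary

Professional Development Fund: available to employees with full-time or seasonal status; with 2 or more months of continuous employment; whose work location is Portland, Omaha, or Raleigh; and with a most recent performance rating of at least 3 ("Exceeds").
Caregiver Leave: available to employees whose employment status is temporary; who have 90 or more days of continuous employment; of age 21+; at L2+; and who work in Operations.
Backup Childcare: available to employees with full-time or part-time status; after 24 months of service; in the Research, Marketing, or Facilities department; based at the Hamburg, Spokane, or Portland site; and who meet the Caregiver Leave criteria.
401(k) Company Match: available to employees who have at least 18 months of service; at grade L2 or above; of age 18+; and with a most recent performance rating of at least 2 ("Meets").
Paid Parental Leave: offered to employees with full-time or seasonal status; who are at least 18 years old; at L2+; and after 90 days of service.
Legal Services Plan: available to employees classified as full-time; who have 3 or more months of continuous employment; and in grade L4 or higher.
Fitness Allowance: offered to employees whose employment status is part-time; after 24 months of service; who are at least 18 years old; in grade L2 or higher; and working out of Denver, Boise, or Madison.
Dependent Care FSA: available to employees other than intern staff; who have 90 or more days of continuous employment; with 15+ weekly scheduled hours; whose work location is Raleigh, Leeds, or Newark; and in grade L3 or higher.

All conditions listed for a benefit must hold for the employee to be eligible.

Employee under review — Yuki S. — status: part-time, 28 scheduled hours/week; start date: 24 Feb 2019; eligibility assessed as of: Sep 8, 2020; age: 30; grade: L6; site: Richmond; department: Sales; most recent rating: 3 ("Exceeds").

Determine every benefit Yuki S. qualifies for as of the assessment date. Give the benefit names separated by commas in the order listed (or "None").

401(k) Company Match

Service from 24 Feb 2019 to Sep 8, 2020: 562 days.
Professional Development Fund — status part-time ✗ (requires full-time or seasonal) → not eligible.
Caregiver Leave — status part-time ✗ (requires temporary) → not eligible.
Backup Childcare — status part-time ✓; service 562 days < 24 months (≈720 days) ✗ → not eligible.
401(k) Company Match — service 562 days ≥ 18 months (≈540 days) ✓; grade L6 ≥ L2 ✓; age 30 ≥ 18 ✓; rating 3 ≥ 2 ✓ → eligible.
Paid Parental Leave — status part-time ✗ (requires full-time or seasonal) → not eligible.
Legal Services Plan — status part-time ✗ (requires full-time) → not eligible.
Fitness Allowance — status part-time ✓; service 562 days < 24 months (≈720 days) ✗ → not eligible.
Dependent Care FSA — status part-time ✓ (not excluded); service 562 days ≥ 90 days ✓; 28 hrs/wk ≥ 15 ✓; site Richmond ✗ (not Raleigh, Leeds, or Newark) → not eligible.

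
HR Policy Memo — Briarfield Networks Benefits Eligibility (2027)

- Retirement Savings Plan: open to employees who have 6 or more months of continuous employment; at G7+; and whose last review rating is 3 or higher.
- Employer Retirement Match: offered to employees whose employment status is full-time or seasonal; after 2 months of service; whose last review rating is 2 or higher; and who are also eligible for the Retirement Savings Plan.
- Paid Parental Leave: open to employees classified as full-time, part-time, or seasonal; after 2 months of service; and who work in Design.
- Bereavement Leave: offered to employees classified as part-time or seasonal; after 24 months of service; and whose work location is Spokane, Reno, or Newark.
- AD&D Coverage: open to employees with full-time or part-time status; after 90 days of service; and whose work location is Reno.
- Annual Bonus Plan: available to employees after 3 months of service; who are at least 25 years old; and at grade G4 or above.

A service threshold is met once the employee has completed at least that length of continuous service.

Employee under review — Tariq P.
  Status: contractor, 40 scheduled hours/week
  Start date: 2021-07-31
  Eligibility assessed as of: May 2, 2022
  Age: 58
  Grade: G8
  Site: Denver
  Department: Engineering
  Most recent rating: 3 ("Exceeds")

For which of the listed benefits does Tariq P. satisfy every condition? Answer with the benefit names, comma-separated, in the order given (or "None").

Service from 2021-07-31 to May 2, 2022: 275 days.
Retirement Savings Plan — service 275 days ≥ 6 months (≈180 days) ✓; grade G8 ≥ G7 ✓; rating 3 ≥ 3 ✓ → eligible.
Employer Retirement Match — status contractor ✗ (requires full-time or seasonal) → not eligible.
Paid Parental Leave — status contractor ✗ (requires full-time, part-time, or seasonal) → not eligible.
Bereavement Leave — status contractor ✗ (requires part-time or seasonal) → not eligible.
AD&D Coverage — status contractor ✗ (requires full-time or part-time) → not eligible.
Annual Bonus Plan — service 275 days ≥ 3 months (≈90 days) ✓; age 58 ≥ 25 ✓; grade G8 ≥ G4 ✓ → eligible.

Retirement Savings Plan, Annual Bonus Plan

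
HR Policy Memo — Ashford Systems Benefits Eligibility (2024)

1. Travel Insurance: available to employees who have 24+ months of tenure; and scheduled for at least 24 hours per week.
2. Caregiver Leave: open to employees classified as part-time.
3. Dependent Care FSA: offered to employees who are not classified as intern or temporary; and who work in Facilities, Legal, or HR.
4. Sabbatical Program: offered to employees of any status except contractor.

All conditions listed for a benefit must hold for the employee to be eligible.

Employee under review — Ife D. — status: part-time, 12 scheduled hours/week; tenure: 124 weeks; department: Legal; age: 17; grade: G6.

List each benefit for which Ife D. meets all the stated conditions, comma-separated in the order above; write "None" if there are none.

Travel Insurance — service 124 weeks ≥ 24 months (≈720 days) ✓; 12 hrs/wk < 24 ✗ → not eligible.
Caregiver Leave — status part-time ✓ → eligible.
Dependent Care FSA — status part-time ✓ (not excluded); dept Legal ✓ → eligible.
Sabbatical Program — status part-time ✓ (not excluded) → eligible.

Caregiver Leave, Dependent Care FSA, Sabbatical Program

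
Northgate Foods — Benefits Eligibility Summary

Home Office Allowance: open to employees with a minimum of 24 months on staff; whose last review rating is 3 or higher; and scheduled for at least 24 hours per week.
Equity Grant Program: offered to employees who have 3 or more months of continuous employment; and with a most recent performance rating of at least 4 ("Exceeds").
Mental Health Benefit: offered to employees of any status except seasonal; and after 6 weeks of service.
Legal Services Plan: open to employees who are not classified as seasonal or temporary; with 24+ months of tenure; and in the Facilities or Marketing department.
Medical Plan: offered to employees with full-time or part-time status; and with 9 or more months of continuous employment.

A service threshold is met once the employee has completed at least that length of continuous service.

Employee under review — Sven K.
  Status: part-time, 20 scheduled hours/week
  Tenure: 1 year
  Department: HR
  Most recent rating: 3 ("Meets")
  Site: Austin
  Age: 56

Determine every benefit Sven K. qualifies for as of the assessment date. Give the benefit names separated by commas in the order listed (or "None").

Mental Health Benefit, Medical Plan

Home Office Allowance — service 1 year < 24 months (≈720 days) ✗ → not eligible.
Equity Grant Program — service 1 year ≥ 3 months (≈90 days) ✓; rating 3 < 4 ✗ → not eligible.
Mental Health Benefit — status part-time ✓ (not excluded); service 1 year ≥ 6 weeks (≈42 days) ✓ → eligible.
Legal Services Plan — status part-time ✓ (not excluded); service 1 year < 24 months (≈720 days) ✗ → not eligible.
Medical Plan — status part-time ✓; service 1 year ≥ 9 months (≈270 days) ✓ → eligible.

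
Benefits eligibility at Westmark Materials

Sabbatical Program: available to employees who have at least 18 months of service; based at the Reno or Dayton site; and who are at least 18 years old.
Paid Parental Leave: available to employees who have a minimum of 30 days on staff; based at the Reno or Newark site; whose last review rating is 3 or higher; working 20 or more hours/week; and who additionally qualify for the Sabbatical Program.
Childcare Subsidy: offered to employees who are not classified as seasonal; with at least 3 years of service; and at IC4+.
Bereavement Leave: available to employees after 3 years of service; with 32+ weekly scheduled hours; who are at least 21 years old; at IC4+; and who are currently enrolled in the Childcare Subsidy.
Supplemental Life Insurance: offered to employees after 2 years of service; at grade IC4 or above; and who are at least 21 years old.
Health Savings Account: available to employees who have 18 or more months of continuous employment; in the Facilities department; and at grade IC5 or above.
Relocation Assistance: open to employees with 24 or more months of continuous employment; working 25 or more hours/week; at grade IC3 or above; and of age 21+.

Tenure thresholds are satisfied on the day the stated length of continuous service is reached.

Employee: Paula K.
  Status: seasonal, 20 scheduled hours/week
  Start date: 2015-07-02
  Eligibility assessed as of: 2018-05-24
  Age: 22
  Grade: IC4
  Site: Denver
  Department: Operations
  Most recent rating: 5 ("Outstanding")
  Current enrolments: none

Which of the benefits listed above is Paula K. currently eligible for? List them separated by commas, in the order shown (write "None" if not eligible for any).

Supplemental Life Insurance

Service from 2015-07-02 to 2018-05-24: 1057 days.
Sabbatical Program — service 1057 days ≥ 18 months (≈540 days) ✓; site Denver ✗ (not Reno or Dayton) → not eligible.
Paid Parental Leave — service 1057 days ≥ 30 days ✓; site Denver ✗ (not Reno or Newark) → not eligible.
Childcare Subsidy — status seasonal ✗ (excluded) → not eligible.
Bereavement Leave — service 1057 days < 3 years (≈1095 days) ✗ → not eligible.
Supplemental Life Insurance — service 1057 days ≥ 2 years (≈730 days) ✓; grade IC4 ≥ IC4 ✓; age 22 ≥ 21 ✓ → eligible.
Health Savings Account — service 1057 days ≥ 18 months (≈540 days) ✓; dept Operations ✗ → not eligible.
Relocation Assistance — service 1057 days ≥ 24 months (≈720 days) ✓; 20 hrs/wk < 25 ✗ → not eligible.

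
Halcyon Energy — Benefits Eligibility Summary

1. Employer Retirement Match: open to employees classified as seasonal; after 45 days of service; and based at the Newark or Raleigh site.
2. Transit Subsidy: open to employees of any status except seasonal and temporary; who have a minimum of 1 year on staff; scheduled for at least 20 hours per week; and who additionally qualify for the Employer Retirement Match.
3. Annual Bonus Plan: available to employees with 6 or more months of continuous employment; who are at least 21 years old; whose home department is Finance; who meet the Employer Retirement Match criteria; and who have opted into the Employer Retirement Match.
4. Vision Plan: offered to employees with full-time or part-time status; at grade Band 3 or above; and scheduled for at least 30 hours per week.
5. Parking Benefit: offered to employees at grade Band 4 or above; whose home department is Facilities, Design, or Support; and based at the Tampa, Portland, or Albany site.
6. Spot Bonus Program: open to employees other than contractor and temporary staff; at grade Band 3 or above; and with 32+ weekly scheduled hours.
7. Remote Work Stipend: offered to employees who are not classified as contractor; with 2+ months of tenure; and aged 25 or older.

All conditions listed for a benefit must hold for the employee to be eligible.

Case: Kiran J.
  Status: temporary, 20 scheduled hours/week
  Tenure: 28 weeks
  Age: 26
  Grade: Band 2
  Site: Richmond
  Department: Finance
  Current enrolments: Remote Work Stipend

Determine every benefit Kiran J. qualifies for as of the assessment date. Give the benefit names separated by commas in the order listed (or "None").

Employer Retirement Match — status temporary ✗ (requires seasonal) → not eligible.
Transit Subsidy — status temporary ✗ (excluded) → not eligible.
Annual Bonus Plan — service 28 weeks ≥ 6 months (≈180 days) ✓; age 26 ≥ 21 ✓; dept Finance ✓; not eligible for Employer Retirement Match ✗ → not eligible.
Vision Plan — status temporary ✗ (requires full-time or part-time) → not eligible.
Parking Benefit — grade Band 2 < Band 4 ✗ → not eligible.
Spot Bonus Program — status temporary ✗ (excluded) → not eligible.
Remote Work Stipend — status temporary ✓ (not excluded); service 28 weeks ≥ 2 months (≈60 days) ✓; age 26 ≥ 25 ✓ → eligible.

Remote Work Stipend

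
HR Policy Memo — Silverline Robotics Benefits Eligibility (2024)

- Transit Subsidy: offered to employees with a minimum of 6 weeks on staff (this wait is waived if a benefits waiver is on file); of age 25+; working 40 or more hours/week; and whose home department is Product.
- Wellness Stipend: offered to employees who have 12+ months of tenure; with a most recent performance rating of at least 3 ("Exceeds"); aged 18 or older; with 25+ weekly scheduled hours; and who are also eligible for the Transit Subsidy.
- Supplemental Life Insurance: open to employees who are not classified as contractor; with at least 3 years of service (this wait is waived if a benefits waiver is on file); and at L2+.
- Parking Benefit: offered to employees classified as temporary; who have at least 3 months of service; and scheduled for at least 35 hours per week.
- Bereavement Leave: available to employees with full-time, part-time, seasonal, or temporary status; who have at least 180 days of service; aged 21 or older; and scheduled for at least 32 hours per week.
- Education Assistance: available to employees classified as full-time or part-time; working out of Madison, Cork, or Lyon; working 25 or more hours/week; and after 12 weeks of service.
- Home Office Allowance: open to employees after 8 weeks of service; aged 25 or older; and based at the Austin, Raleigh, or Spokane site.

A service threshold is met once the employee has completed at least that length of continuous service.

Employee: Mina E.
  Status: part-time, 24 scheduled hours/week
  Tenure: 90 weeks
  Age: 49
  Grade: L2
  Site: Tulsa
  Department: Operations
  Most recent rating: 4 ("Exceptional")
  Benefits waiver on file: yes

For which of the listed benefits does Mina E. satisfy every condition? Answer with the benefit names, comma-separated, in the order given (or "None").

Transit Subsidy — benefits waiver on file ✓; age 49 ≥ 25 ✓; 24 hrs/wk < 40 ✗ → not eligible.
Wellness Stipend — service 90 weeks ≥ 12 months (≈360 days) ✓; rating 4 ≥ 3 ✓; age 49 ≥ 18 ✓; 24 hrs/wk < 25 ✗ → not eligible.
Supplemental Life Insurance — status part-time ✓ (not excluded); benefits waiver on file ✓; grade L2 ≥ L2 ✓ → eligible.
Parking Benefit — status part-time ✗ (requires temporary) → not eligible.
Bereavement Leave — status part-time ✓; service 90 weeks ≥ 180 days ✓; age 49 ≥ 21 ✓; 24 hrs/wk < 32 ✗ → not eligible.
Education Assistance — status part-time ✓; site Tulsa ✗ (not Madison, Cork, or Lyon) → not eligible.
Home Office Allowance — service 90 weeks ≥ 8 weeks ✓; age 49 ≥ 25 ✓; site Tulsa ✗ (not Austin, Raleigh, or Spokane) → not eligible.

Supplemental Life Insurance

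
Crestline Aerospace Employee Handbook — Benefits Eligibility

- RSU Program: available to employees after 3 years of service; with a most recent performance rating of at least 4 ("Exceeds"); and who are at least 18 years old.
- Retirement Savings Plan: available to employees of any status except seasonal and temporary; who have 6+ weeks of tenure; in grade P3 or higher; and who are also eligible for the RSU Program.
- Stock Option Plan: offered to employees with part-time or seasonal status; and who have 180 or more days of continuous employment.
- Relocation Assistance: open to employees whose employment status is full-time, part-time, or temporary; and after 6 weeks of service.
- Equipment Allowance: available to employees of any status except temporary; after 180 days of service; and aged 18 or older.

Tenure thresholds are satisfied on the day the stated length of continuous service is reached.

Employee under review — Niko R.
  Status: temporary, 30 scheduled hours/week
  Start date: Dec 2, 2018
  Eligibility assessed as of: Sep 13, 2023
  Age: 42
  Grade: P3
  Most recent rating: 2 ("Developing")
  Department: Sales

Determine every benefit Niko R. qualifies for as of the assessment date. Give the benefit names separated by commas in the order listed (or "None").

Service from Dec 2, 2018 to Sep 13, 2023: 1746 days.
RSU Program — service 1746 days ≥ 3 years (≈1095 days) ✓; rating 2 < 4 ✗ → not eligible.
Retirement Savings Plan — status temporary ✗ (excluded) → not eligible.
Stock Option Plan — status temporary ✗ (requires part-time or seasonal) → not eligible.
Relocation Assistance — status temporary ✓; service 1746 days ≥ 6 weeks (≈42 days) ✓ → eligible.
Equipment Allowance — status temporary ✗ (excluded) → not eligible.

Relocation Assistance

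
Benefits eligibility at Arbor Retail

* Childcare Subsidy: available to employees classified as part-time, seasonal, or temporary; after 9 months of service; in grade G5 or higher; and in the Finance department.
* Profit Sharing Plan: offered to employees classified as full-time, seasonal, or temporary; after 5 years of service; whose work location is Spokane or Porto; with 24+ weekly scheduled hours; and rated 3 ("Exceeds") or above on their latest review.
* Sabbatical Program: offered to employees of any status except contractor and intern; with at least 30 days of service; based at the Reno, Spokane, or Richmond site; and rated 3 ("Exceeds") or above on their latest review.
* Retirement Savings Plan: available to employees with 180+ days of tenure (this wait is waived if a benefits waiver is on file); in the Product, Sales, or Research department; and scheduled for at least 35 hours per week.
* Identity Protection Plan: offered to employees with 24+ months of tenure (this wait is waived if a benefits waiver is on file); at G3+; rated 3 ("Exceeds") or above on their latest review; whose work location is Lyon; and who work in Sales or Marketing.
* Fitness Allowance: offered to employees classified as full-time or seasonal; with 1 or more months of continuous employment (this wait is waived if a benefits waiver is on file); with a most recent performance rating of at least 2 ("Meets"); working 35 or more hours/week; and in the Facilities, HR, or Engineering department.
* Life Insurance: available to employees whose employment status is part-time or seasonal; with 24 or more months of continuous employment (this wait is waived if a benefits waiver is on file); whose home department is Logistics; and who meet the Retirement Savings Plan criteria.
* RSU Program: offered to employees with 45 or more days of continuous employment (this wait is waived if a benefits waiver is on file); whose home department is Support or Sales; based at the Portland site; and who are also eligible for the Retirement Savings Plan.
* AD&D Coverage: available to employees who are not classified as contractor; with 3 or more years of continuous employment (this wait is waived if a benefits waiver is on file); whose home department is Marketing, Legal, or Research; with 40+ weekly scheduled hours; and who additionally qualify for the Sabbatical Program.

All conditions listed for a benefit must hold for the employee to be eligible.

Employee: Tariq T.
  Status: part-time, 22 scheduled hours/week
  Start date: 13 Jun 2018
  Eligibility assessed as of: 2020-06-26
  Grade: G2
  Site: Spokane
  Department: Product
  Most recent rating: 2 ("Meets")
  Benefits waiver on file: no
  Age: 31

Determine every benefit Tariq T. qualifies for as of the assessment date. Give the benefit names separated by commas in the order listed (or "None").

None

Service from 13 Jun 2018 to 2020-06-26: 744 days.
Childcare Subsidy — status part-time ✓; service 744 days ≥ 9 months (≈270 days) ✓; grade G2 < G5 ✗ → not eligible.
Profit Sharing Plan — status part-time ✗ (requires full-time, seasonal, or temporary) → not eligible.
Sabbatical Program — status part-time ✓ (not excluded); service 744 days ≥ 30 days ✓; site Spokane ✓; rating 2 < 3 ✗ → not eligible.
Retirement Savings Plan — no waiver, service 744 days ≥ 180 days ✓; dept Product ✓; 22 hrs/wk < 35 ✗ → not eligible.
Identity Protection Plan — no waiver, service 744 days ≥ 24 months (≈720 days) ✓; grade G2 < G3 ✗ → not eligible.
Fitness Allowance — status part-time ✗ (requires full-time or seasonal) → not eligible.
Life Insurance — status part-time ✓; no waiver, service 744 days ≥ 24 months (≈720 days) ✓; dept Product ✗ → not eligible.
RSU Program — no waiver, service 744 days ≥ 45 days ✓; dept Product ✗ → not eligible.
AD&D Coverage — status part-time ✓ (not excluded); no waiver, service 744 days < 3 years (≈1095 days) ✗ → not eligible.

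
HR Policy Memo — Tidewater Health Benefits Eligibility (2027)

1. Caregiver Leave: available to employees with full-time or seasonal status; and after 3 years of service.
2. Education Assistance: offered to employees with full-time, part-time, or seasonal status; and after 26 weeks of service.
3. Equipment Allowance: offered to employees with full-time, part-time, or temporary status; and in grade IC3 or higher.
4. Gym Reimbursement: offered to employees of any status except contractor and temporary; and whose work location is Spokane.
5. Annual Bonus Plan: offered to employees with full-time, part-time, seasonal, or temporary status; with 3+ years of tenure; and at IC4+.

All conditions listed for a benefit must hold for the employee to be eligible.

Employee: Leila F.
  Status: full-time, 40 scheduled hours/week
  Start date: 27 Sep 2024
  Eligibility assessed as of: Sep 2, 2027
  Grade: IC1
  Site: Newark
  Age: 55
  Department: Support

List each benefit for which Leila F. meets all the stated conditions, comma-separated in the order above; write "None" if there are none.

Education Assistance

Service from 27 Sep 2024 to Sep 2, 2027: 1070 days.
Caregiver Leave — status full-time ✓; service 1070 days < 3 years (≈1095 days) ✗ → not eligible.
Education Assistance — status full-time ✓; service 1070 days ≥ 26 weeks (≈182 days) ✓ → eligible.
Equipment Allowance — status full-time ✓; grade IC1 < IC3 ✗ → not eligible.
Gym Reimbursement — status full-time ✓ (not excluded); site Newark ✗ (not Spokane) → not eligible.
Annual Bonus Plan — status full-time ✓; service 1070 days < 3 years (≈1095 days) ✗ → not eligible.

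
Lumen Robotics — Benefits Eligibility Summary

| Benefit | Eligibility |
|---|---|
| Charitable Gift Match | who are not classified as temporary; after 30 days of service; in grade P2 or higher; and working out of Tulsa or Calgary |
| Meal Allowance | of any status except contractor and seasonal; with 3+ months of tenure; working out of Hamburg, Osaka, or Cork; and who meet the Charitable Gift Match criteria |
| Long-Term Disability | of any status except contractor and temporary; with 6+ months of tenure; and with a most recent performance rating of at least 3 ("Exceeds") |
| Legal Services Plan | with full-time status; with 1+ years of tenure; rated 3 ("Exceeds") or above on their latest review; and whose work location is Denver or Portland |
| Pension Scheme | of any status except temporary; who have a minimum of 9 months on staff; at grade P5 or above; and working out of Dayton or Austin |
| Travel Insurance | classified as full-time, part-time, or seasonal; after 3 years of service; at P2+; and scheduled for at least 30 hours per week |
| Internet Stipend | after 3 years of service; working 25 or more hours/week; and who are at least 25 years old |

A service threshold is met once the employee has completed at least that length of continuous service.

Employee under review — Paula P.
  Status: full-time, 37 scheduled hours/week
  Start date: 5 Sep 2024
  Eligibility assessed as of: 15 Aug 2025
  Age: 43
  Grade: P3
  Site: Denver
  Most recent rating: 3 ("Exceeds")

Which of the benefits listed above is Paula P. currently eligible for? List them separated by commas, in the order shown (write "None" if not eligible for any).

Service from 5 Sep 2024 to 15 Aug 2025: 344 days.
Charitable Gift Match — status full-time ✓ (not excluded); service 344 days ≥ 30 days ✓; grade P3 ≥ P2 ✓; site Denver ✗ (not Tulsa or Calgary) → not eligible.
Meal Allowance — status full-time ✓ (not excluded); service 344 days ≥ 3 months (≈90 days) ✓; site Denver ✗ (not Hamburg, Osaka, or Cork) → not eligible.
Long-Term Disability — status full-time ✓ (not excluded); service 344 days ≥ 6 months (≈180 days) ✓; rating 3 ≥ 3 ✓ → eligible.
Legal Services Plan — status full-time ✓; service 344 days < 1 year (≈365 days) ✗ → not eligible.
Pension Scheme — status full-time ✓ (not excluded); service 344 days ≥ 9 months (≈270 days) ✓; grade P3 < P5 ✗ → not eligible.
Travel Insurance — status full-time ✓; service 344 days < 3 years (≈1095 days) ✗ → not eligible.
Internet Stipend — service 344 days < 3 years (≈1095 days) ✗ → not eligible.

Long-Term Disability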